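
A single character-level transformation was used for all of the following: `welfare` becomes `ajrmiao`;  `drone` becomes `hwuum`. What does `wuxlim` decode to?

In welfare: w→a is +4, e→j is +5, l→r is +6, f→m is +7 — the shift increases by 1 each position. Letter i (0-indexed) is shifted by i+4, so successive shifts are 4, 5, 6, ….
Undoing it on wuxlim: w−4=s, u−5=p, x−6=r, l−7=e, i−8=a, m−9=d.

spread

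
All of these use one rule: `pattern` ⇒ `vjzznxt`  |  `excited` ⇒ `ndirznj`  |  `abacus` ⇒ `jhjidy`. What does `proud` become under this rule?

vxxdj

The shift depends on letter class: consonant p→v is +6, but vowel a→j is +9. Vowels shift forward by 9 and consonants shift forward by 6.
On proud: p(cons)+6=v, r(cons)+6=x, o(vowel)+9=x, u(vowel)+9=d, d(cons)+6=j.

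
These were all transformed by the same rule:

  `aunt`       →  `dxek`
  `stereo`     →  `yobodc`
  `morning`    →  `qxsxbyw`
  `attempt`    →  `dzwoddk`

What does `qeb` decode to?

rug

The output letters match the input read backwards, each shifted +10: aunt reversed is tnua. Read the word backwards and shift each letter +10.
Reversing it on qeb: shift back: q−10=g, e−10=u, b−10=r → gur; then reverse → rug.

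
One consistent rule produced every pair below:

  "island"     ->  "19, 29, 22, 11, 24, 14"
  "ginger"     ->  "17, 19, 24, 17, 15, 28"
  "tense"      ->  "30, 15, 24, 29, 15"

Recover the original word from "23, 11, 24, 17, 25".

i is letter #9 and maps to 19: an offset of 10. Each letter is replaced by its alphabet position (a=1..z=26) + 10.
Undoing it on 23, 11, 24, 17, 25: 23→(23−10)÷1=13=m, 11→(11−10)÷1=1=a, 24→(24−10)÷1=14=n, 17→(17−10)÷1=7=g, 25→(25−10)÷1=15=o.

mango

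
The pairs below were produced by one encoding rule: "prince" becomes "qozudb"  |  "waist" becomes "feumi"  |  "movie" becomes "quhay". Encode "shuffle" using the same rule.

qxrrgte

The output letters match the input read backwards, each shifted +12: prince reversed is ecnirp. The word is reversed, then every letter is shifted forward by 12.
For shuffle: reverse → elffuhs; then shift: e+12=q, l+12=x, f+12=r, f+12=r, u+12=g, h+12=t, s+12=e.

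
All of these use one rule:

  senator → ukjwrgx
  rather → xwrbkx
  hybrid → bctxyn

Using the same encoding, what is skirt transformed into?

s(18)→u(20) and e(4)→k(10) fit y≡23x+22 (mod 26); the inverse of 23 mod 26 is 17. Each letter's alphabet position (a=0..z=25) is mapped through 23·x+22 mod 26 — an affine cipher.
Applying it to skirt: s(18)→23·18+22≡20=u; k(10)→23·10+22≡18=s; i(8)→23·8+22≡24=y; r(17)→23·17+22≡23=x; t(19)→23·19+22≡17=r (all mod 26).

usyxr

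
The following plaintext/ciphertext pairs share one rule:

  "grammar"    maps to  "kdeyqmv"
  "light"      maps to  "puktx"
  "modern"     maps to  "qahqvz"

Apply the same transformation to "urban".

Shifts by position in grammar: pos 0: g→k (+4), pos 1: r→d (+12), pos 2: a→e (+4), pos 3: m→y (+12) — repeating every 2. A repeating key of period 2 is used — shifts +4, +12 over and over.
On urban: u+4=y, r+12=d, b+4=f, a+12=m, n+4=r.

ydfmr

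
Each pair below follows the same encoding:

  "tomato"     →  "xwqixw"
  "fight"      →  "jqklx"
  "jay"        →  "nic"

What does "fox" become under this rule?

The shift depends on letter class: consonant t→x is +4, but vowel o→w is +8. Vowels shift forward by 8 and consonants shift forward by 4.
Applying it to fox: f(cons)+4=j, o(vowel)+8=w, x(cons)+4=b.

jwb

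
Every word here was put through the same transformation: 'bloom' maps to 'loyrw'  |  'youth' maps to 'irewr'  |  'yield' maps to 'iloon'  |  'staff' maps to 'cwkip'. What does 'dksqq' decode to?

thing

It's a Vigenère-style cipher with numeric key [10,3]: position i shifts by key[i mod 2].
Undoing it on dksqq: d−10=t, k−3=h, s−10=i, q−3=n, q−10=g.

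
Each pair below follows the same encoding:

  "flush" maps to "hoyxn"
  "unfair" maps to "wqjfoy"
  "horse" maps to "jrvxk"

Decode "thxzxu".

In flush: f→h is +2, l→o is +3, u→y is +4, s→x is +5 — the shift increases by 1 each position. The shift increases by 1 at each position, starting from +2: 2, 3, 4, ….
Decoding thxzxu: t−2=r, h−3=e, x−4=t, z−5=u, x−6=r, u−7=n.

return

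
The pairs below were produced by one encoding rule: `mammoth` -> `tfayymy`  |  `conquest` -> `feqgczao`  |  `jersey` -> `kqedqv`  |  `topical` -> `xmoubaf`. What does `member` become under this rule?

dqnyqy

The output letters match the input read backwards, each shifted +12: mammoth reversed is htommam. Two steps: reverse the string, then apply a Caesar shift of +12.
On member: reverse → rebmem; then shift: r+12=d, e+12=q, b+12=n, m+12=y, e+12=q, m+12=y.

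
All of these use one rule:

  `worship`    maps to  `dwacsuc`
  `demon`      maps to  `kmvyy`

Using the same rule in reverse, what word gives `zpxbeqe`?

Each letter shifts forward by (position + 7), i.e. 7, 8, 9, … — the shift grows by one for each successive letter.
Decoding zpxbeqe: z−7=s, p−8=h, x−9=o, b−10=r, e−11=t, q−12=e, e−13=r.

shorter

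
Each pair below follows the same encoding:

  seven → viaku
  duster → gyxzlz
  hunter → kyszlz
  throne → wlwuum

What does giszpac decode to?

In seven: s→v is +3, e→i is +4, v→a is +5, e→k is +6 — the shift increases by 1 each position. Letter i (0-indexed) is shifted by i+3, so successive shifts are 3, 4, 5, ….
Reversing it on giszpac: g−3=d, i−4=e, s−5=n, z−6=t, p−7=i, a−8=s, c−9=t.

dentist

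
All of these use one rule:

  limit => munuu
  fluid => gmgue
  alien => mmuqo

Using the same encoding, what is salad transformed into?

The shift depends on letter class: consonant l→m is +1, but vowel i→u is +12. Vowels shift forward by 12 and consonants shift forward by 1.
For salad: s(cons)+1=t, a(vowel)+12=m, l(cons)+1=m, a(vowel)+12=m, d(cons)+1=e.

tmmme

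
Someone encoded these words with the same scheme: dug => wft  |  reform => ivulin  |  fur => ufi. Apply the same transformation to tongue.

glmtfv

This is the alphabet-reversal cipher (Atbash): a becomes z, b becomes y, etc.
Applying it to tongue: t↔g, o↔l, n↔m, g↔t, u↔f, e↔v.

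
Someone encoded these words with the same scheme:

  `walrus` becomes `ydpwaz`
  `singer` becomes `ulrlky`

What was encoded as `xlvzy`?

virus

The shift increases by 1 at each position, starting from +2: 2, 3, 4, ….
Decoding xlvzy: x−2=v, l−3=i, v−4=r, z−5=u, y−6=s.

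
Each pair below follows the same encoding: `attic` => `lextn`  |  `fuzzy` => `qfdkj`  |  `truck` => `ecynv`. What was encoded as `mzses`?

Shifts by position in attic: pos 0: a→l (+11), pos 1: t→e (+11), pos 2: t→x (+4), pos 3: i→t (+11), pos 4: c→n (+11) — repeating every 3. A repeating key of period 3 is used — shifts +11, +11, +4 over and over.
Undoing it on mzses: m−11=b, z−11=o, s−4=o, e−11=t, s−11=h.

booth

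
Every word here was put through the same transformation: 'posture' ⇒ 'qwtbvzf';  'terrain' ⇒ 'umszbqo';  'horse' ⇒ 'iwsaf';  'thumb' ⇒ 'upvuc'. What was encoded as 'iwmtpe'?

Shifts by position in posture: pos 0: p→q (+1), pos 1: o→w (+8), pos 2: s→t (+1), pos 3: t→b (+8) — repeating every 2. It's a Vigenère-style cipher with numeric key [1,8]: position i shifts by key[i mod 2].
Undoing it on iwmtpe: i−1=h, w−8=o, m−1=l, t−8=l, p−1=o, e−8=w.

hollow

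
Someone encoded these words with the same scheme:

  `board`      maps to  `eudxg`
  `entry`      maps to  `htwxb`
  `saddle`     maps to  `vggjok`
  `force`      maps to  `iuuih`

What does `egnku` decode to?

baker

Shifts by position in board: pos 0: b→e (+3), pos 1: o→u (+6), pos 2: a→d (+3), pos 3: r→x (+6) — repeating every 2. A repeating key of period 2 is used — shifts +3, +6 over and over.
Decoding egnku: e−3=b, g−6=a, n−3=k, k−6=e, u−3=r.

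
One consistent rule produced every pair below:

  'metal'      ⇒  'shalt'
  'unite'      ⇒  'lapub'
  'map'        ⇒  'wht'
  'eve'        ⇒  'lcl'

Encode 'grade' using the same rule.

lkhyn

The output letters match the input read backwards, each shifted +7: metal reversed is latem. The word is reversed, then every letter is shifted forward by 7.
Applying it to grade: reverse → edarg; then shift: e+7=l, d+7=k, a+7=h, r+7=y, g+7=n.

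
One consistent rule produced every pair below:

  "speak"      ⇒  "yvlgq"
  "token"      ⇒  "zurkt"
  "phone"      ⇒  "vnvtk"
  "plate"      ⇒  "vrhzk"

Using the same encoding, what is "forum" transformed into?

The shifts repeat in a cycle of length 3: positions 0,1,… shift by +6, +6, +7, then the pattern repeats.
On forum: f+6=l, o+6=u, r+7=y, u+6=a, m+6=s.

luyas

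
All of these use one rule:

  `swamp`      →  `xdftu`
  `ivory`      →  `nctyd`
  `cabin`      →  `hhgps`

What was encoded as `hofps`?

Shifts by position in swamp: pos 0: s→x (+5), pos 1: w→d (+7), pos 2: a→f (+5), pos 3: m→t (+7) — repeating every 2. It's a Vigenère-style cipher with numeric key [5,7]: position i shifts by key[i mod 2].
Decoding hofps: h−5=c, o−7=h, f−5=a, p−7=i, s−5=n.

chain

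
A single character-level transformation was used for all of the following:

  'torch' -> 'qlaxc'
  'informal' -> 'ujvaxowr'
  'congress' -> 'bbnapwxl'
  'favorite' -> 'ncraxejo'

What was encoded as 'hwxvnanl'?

The output letters match the input read backwards, each shifted +9: torch reversed is hcrot. Read the word backwards and shift each letter +9.
Undoing it on hwxvnanl: shift back: h−9=y, w−9=n, x−9=o, v−9=m, n−9=e, a−9=r, n−9=e, l−9=c → ynomerec; then reverse → ceremony.

ceremony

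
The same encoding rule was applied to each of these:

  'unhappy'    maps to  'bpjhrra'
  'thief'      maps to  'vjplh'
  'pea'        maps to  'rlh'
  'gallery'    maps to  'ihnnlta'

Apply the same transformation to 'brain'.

The shift depends on letter class: consonant n→p is +2, but vowel u→b is +7. Vowels shift forward by 7 and consonants shift forward by 2.
On brain: b(cons)+2=d, r(cons)+2=t, a(vowel)+7=h, i(vowel)+7=p, n(cons)+2=p.

dthpp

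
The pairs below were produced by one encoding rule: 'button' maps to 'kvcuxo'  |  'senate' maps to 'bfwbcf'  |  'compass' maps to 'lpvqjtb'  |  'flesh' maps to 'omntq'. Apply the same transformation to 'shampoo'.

Shifts by position in button: pos 0: b→k (+9), pos 1: u→v (+1), pos 2: t→c (+9), pos 3: t→u (+1) — repeating every 2. A repeating key of period 2 is used — shifts +9, +1 over and over.
On shampoo: s+9=b, h+1=i, a+9=j, m+1=n, p+9=y, o+1=p, o+9=x.

bijnypx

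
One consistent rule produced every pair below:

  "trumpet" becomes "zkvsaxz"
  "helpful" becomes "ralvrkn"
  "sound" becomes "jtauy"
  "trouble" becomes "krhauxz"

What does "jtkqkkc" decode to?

The output letters match the input read backwards, each shifted +6: trumpet reversed is tepmurt. Read the word backwards and shift each letter +6.
Undoing it on jtkqkkc: shift back: j−6=d, t−6=n, k−6=e, q−6=k, k−6=e, k−6=e, c−6=w → dnekeew; then reverse → weekend.

weekend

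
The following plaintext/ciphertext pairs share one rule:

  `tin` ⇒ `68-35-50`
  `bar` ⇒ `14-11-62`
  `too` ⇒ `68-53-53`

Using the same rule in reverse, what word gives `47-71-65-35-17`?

t(#20)→68 and i(#9)→35: differences scale by 3, so n = 3·pos + 8. Each letter becomes 3×(its alphabet position, a=1..z=26) + 8.
Undoing it on 47-71-65-35-17: 47→(47−8)÷3=13=m, 71→(71−8)÷3=21=u, 65→(65−8)÷3=19=s, 35→(35−8)÷3=9=i, 17→(17−8)÷3=3=c.

music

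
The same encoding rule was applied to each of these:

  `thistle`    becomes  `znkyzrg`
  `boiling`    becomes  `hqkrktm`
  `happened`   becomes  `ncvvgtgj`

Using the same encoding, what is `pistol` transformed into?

vkyzqr

The shift depends on letter class: consonant t→z is +6, but vowel i→k is +2. Two shifts are in play — +2 for a/e/i/o/u, +6 for every other letter.
Applying it to pistol: p(cons)+6=v, i(vowel)+2=k, s(cons)+6=y, t(cons)+6=z, o(vowel)+2=q, l(cons)+6=r.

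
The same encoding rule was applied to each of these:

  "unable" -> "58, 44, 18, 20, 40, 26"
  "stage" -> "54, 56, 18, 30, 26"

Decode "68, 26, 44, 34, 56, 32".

u(#21)→58 and n(#14)→44: differences scale by 2, so n = 2·pos + 16. The formula is n = 2×(alphabet index, a=1) + 16.
Decoding 68, 26, 44, 34, 56, 32: 68→(68−16)÷2=26=z, 26→(26−16)÷2=5=e, 44→(44−16)÷2=14=n, 34→(34−16)÷2=9=i, 56→(56−16)÷2=20=t, 32→(32−16)÷2=8=h.

zenith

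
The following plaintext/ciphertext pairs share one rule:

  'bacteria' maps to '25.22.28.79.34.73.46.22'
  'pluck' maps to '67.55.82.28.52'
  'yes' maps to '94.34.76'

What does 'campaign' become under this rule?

28.22.58.67.22.46.40.61

b(#2)→25 and a(#1)→22: differences scale by 3, so n = 3·pos + 19. With a=1..z=26, the number is 3·pos + 19.
For campaign: c=3→28, a=1→22, m=13→58, p=16→67, a=1→22, i=9→46, g=7→40, n=14→61.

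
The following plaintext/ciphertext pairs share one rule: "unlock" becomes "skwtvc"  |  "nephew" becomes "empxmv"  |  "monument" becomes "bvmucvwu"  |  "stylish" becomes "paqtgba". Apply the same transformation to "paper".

zmxix

The output letters match the input read backwards, each shifted +8: unlock reversed is kcolnu. The word is reversed, then every letter is shifted forward by 8.
For paper: reverse → repap; then shift: r+8=z, e+8=m, p+8=x, a+8=i, p+8=x.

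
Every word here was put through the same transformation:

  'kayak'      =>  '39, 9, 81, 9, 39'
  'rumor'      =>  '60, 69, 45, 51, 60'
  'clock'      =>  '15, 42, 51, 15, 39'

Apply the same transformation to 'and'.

9, 48, 18

k(#11)→39 and a(#1)→9: differences scale by 3, so n = 3·pos + 6. Each letter becomes 3×(its alphabet position, a=1..z=26) + 6.
On and: a=1→9, n=14→48, d=4→18.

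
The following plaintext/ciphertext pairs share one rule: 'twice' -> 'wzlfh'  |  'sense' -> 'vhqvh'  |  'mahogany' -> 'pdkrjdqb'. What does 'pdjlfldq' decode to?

magician

It's a constant shift of +3 (ROT3).
Reversing it on pdjlfldq: p−3=m, d−3=a, j−3=g, l−3=i, f−3=c, l−3=i, d−3=a, q−3=n.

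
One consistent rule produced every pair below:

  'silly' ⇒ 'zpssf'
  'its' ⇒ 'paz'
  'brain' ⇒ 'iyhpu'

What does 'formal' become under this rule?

mvyths

Compare letters: s→z is +7, i→p is +7, l→s is +7 — a constant shift. This is a Caesar cipher with shift 7.
Applying it to formal: f+7=m, o+7=v, r+7=y, m+7=t, a+7=h, l+7=s.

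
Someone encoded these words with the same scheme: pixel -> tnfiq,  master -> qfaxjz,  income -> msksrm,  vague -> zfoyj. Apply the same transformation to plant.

Shifts by position in pixel: pos 0: p→t (+4), pos 1: i→n (+5), pos 2: x→f (+8), pos 3: e→i (+4), pos 4: l→q (+5) — repeating every 3. A repeating key of period 3 is used — shifts +4, +5, +8 over and over.
For plant: p+4=t, l+5=q, a+8=i, n+4=r, t+5=y.

tqiry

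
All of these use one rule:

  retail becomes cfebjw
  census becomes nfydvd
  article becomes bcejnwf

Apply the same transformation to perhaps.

The shift depends on letter class: consonant r→c is +11, but vowel e→f is +1. Two shifts are in play — +1 for a/e/i/o/u, +11 for every other letter.
On perhaps: p(cons)+11=a, e(vowel)+1=f, r(cons)+11=c, h(cons)+11=s, a(vowel)+1=b, p(cons)+11=a, s(cons)+11=d.

afcsbad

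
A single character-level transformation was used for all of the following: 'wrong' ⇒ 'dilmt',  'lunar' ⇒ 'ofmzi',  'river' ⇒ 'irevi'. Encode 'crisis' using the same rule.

xirhrh

Each pair mirrors across the alphabet (w↔d, r↔i, o↔l): positions sum to 25. Each letter is replaced by its mirror in the alphabet: a↔z, b↔y, c↔x, and so on (the Atbash cipher).
On crisis: c↔x, r↔i, i↔r, s↔h, i↔r, s↔h.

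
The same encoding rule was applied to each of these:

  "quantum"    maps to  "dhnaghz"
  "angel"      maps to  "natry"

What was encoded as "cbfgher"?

Compare letters: q→d is +13, u→h is +13, a→n is +13 — a constant shift. Every letter moves 13 places later in the alphabet, wrapping around z→a.
Reversing it on cbfgher: c−13=p, b−13=o, f−13=s, g−13=t, h−13=u, e−13=r, r−13=e.

posture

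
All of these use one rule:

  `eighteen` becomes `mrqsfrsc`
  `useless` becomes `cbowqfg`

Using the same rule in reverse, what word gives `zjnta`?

radio

In eighteen: e→m is +8, i→r is +9, g→q is +10, h→s is +11 — the shift increases by 1 each position. Each letter shifts forward by (position + 8), i.e. 8, 9, 10, … — the shift grows by one for each successive letter.
Undoing it on zjnta: z−8=r, j−9=a, n−10=d, t−11=i, a−12=o.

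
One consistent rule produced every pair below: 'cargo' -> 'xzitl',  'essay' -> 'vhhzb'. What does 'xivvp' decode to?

Each pair mirrors across the alphabet (c↔x, a↔z, r↔i): positions sum to 25. Letters are reflected about the middle of the alphabet (position → 25−position): Atbash.
Decoding xivvp: x↔c, i↔r, v↔e, v↔e, p↔k.

creek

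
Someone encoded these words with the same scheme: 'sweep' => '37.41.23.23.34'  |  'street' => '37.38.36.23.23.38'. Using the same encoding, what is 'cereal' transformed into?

21.23.36.23.19.30

s is letter #19 and maps to 37: an offset of 18. The number is (letter's place in the alphabet, a=1) + 18.
Applying it to cereal: c=3→21, e=5→23, r=18→36, e=5→23, a=1→19, l=12→30.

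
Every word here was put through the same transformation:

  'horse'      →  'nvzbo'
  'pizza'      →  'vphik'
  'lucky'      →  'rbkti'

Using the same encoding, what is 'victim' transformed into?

bpkcsx

Each letter shifts forward by (position + 6), i.e. 6, 7, 8, … — the shift grows by one for each successive letter.
Applying it to victim: v+6=b, i+7=p, c+8=k, t+9=c, i+10=s, m+11=x.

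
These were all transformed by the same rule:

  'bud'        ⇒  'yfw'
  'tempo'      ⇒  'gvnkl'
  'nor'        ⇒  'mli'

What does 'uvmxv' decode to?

Each pair mirrors across the alphabet (b↔y, u↔f, d↔w): positions sum to 25. Letters are reflected about the middle of the alphabet (position → 25−position): Atbash.
Reversing it on uvmxv: u↔f, v↔e, m↔n, x↔c, v↔e.

fence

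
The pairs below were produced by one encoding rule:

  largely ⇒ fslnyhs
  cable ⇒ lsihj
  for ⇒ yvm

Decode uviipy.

ribbon

The output letters match the input read backwards, each shifted +7: largely reversed is ylegral. Two steps: reverse the string, then apply a Caesar shift of +7.
Reversing it on uviipy: shift back: u−7=n, v−7=o, i−7=b, i−7=b, p−7=i, y−7=r → nobbir; then reverse → ribbon.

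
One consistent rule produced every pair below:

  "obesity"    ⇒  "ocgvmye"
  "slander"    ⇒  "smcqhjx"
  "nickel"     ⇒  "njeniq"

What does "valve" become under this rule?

Each letter shifts forward by its position index (0, 1, 2, …) — the shift grows by one for each successive letter.
On valve: v+0=v, a+1=b, l+2=n, v+3=y, e+4=i.

vbnyi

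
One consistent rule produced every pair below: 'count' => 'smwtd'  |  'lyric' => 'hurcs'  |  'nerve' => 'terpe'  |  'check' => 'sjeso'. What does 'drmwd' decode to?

trout

c(2)→s(18) and o(14)→m(12) fit y≡19x+6 (mod 26); the inverse of 19 mod 26 is 11. Each letter's alphabet position (a=0..z=25) is mapped through 19·x+6 mod 26 — an affine cipher.
Reversing it on drmwd: d(3)→11·(3−6)≡19=t; r(17)→11·(17−6)≡17=r; m(12)→11·(12−6)≡14=o; w(22)→11·(22−6)≡20=u; d(3)→11·(3−6)≡19=t (all mod 26).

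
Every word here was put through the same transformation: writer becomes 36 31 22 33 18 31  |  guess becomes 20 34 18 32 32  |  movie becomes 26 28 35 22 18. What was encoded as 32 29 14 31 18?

w is letter #23 and maps to 36: an offset of 13. Letters become their 1-based position plus 13 (so a→14, b→15, …).
Decoding 32 29 14 31 18: 32→(32−13)÷1=19=s, 29→(29−13)÷1=16=p, 14→(14−13)÷1=1=a, 31→(31−13)÷1=18=r, 18→(18−13)÷1=5=e.

spare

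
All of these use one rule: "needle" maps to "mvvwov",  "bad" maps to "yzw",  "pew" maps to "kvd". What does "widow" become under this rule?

Each letter is replaced by its mirror in the alphabet: a↔z, b↔y, c↔x, and so on (the Atbash cipher).
For widow: w↔d, i↔r, d↔w, o↔l, w↔d.

drwld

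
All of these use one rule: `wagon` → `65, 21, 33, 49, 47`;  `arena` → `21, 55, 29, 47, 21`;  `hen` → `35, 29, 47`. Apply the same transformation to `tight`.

59, 37, 33, 35, 59

w(#23)→65 and a(#1)→21: differences scale by 2, so n = 2·pos + 19. Each letter becomes 2×(its alphabet position, a=1..z=26) + 19.
Applying it to tight: t=20→59, i=9→37, g=7→33, h=8→35, t=20→59.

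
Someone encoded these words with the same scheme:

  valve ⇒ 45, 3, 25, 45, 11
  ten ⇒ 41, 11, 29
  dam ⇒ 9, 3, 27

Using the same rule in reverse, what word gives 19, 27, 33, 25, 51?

v(#22)→45 and a(#1)→3: differences scale by 2, so n = 2·pos + 1. The formula is n = 2×(alphabet index, a=1) + 1.
Reversing it on 19, 27, 33, 25, 51: 19→(19−1)÷2=9=i, 27→(27−1)÷2=13=m, 33→(33−1)÷2=16=p, 25→(25−1)÷2=12=l, 51→(51−1)÷2=25=y.

imply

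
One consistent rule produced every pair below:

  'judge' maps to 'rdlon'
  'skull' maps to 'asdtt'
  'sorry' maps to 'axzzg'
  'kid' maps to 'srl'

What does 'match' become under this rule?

ujbkp

The shift depends on letter class: consonant j→r is +8, but vowel u→d is +9. The rule splits by letter class: vowels +9, consonants +8.
On match: m(cons)+8=u, a(vowel)+9=j, t(cons)+8=b, c(cons)+8=k, h(cons)+8=p.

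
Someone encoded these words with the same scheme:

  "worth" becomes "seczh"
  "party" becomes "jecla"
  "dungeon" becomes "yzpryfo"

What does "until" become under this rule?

wteyf

The output letters match the input read backwards, each shifted +11: worth reversed is htrow. Two steps: reverse the string, then apply a Caesar shift of +11.
Applying it to until: reverse → litnu; then shift: l+11=w, i+11=t, t+11=e, n+11=y, u+11=f.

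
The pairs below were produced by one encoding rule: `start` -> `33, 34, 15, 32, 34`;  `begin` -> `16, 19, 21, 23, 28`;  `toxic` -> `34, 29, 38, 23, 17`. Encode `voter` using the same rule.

s is letter #19 and maps to 33: an offset of 14. The number is (letter's place in the alphabet, a=1) + 14.
On voter: v=22→36, o=15→29, t=20→34, e=5→19, r=18→32.

36, 29, 34, 19, 32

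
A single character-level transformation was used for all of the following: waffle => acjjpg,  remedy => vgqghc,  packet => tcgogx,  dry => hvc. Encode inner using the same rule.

The rule splits by letter class: vowels +2, consonants +4.
On inner: i(vowel)+2=k, n(cons)+4=r, n(cons)+4=r, e(vowel)+2=g, r(cons)+4=v.

krrgv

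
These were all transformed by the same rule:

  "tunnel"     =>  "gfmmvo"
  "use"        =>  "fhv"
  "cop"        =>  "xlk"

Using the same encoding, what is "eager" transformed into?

Each pair mirrors across the alphabet (t↔g, u↔f, n↔m): positions sum to 25. Letters are reflected about the middle of the alphabet (position → 25−position): Atbash.
For eager: e↔v, a↔z, g↔t, e↔v, r↔i.

vztvi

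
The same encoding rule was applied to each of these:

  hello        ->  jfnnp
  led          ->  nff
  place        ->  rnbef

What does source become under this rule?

upvtef

The shift depends on letter class: consonant h→j is +2, but vowel e→f is +1. Two shifts are in play — +1 for a/e/i/o/u, +2 for every other letter.
On source: s(cons)+2=u, o(vowel)+1=p, u(vowel)+1=v, r(cons)+2=t, c(cons)+2=e, e(vowel)+1=f.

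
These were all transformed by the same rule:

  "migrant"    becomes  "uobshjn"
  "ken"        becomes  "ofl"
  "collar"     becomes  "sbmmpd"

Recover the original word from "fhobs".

range

The word is reversed, then every letter is shifted forward by 1.
Reversing it on fhobs: shift back: f−1=e, h−1=g, o−1=n, b−1=a, s−1=r → egnar; then reverse → range.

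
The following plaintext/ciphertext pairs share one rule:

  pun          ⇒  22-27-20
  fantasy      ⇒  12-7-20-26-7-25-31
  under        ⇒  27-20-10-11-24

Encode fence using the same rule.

12-11-20-9-11

p is letter #16 and maps to 22: an offset of 6. Each letter is replaced by its alphabet position (a=1..z=26) + 6.
For fence: f=6→12, e=5→11, n=14→20, c=3→9, e=5→11.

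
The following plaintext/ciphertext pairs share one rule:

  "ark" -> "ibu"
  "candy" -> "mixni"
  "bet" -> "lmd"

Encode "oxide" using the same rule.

whqnm

The shift depends on letter class: consonant r→b is +10, but vowel a→i is +8. Vowels shift forward by 8 and consonants shift forward by 10.
Applying it to oxide: o(vowel)+8=w, x(cons)+10=h, i(vowel)+8=q, d(cons)+10=n, e(vowel)+8=m.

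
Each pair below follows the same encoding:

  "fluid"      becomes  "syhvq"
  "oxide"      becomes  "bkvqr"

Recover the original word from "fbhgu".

Every letter moves 13 places later in the alphabet, wrapping around z→a.
Undoing it on fbhgu: f−13=s, b−13=o, h−13=u, g−13=t, u−13=h.

south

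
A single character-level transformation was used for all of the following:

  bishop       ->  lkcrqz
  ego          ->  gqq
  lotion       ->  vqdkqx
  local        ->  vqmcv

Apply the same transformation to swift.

The shift depends on letter class: consonant b→l is +10, but vowel i→k is +2. Vowels shift forward by 2 and consonants shift forward by 10.
On swift: s(cons)+10=c, w(cons)+10=g, i(vowel)+2=k, f(cons)+10=p, t(cons)+10=d.

cgkpd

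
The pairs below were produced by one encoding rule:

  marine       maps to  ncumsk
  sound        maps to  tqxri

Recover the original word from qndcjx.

player

In marine: m→n is +1, a→c is +2, r→u is +3, i→m is +4 — the shift increases by 1 each position. Each letter shifts forward by (position + 1), i.e. 1, 2, 3, … — the shift grows by one for each successive letter.
Reversing it on qndcjx: q−1=p, n−2=l, d−3=a, c−4=y, j−5=e, x−6=r.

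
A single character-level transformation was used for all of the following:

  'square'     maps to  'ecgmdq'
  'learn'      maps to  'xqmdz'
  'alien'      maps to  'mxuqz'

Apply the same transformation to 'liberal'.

xunqdmx

Compare letters: s→e is +12, q→c is +12, u→g is +12 — a constant shift. Each letter is shifted forward by 12 in the alphabet (a Caesar shift of +12).
On liberal: l+12=x, i+12=u, b+12=n, e+12=q, r+12=d, a+12=m, l+12=x.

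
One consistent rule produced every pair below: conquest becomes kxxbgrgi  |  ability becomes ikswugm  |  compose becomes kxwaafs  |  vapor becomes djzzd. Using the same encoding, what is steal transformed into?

acolx

Each letter shifts forward by (position + 8), i.e. 8, 9, 10, … — the shift grows by one for each successive letter.
For steal: s+8=a, t+9=c, e+10=o, a+11=l, l+12=x.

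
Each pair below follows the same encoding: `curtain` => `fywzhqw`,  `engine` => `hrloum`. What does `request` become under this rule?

uivalac

Letter i (0-indexed) is shifted by i+3, so successive shifts are 3, 4, 5, ….
For request: r+3=u, e+4=i, q+5=v, u+6=a, e+7=l, s+8=a, t+9=c.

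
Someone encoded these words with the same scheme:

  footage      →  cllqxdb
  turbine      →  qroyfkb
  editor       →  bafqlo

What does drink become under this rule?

It's a constant shift of +23 (ROT23).
On drink: d+23=a, r+23=o, i+23=f, n+23=k, k+23=h.

aofkh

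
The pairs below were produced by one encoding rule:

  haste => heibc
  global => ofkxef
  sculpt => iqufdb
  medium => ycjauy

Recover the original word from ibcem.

steak

h(7)→h(7) and a(0)→e(4) fit y≡19x+4 (mod 26); the inverse of 19 mod 26 is 11. Treating letters as 0–25, the rule is x ↦ 19x + 4 (mod 26).
Reversing it on ibcem: i(8)→11·(8−4)≡18=s; b(1)→11·(1−4)≡19=t; c(2)→11·(2−4)≡4=e; e(4)→11·(4−4)≡0=a; m(12)→11·(12−4)≡10=k (all mod 26).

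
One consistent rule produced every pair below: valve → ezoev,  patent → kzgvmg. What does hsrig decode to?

This is the alphabet-reversal cipher (Atbash): a becomes z, b becomes y, etc.
Decoding hsrig: h↔s, s↔h, r↔i, i↔r, g↔t.

shirt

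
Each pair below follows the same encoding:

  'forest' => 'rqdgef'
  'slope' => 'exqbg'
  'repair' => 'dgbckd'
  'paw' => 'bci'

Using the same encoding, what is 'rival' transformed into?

dkhcx

The shift depends on letter class: consonant f→r is +12, but vowel o→q is +2. Two shifts are in play — +2 for a/e/i/o/u, +12 for every other letter.
Applying it to rival: r(cons)+12=d, i(vowel)+2=k, v(cons)+12=h, a(vowel)+2=c, l(cons)+12=x.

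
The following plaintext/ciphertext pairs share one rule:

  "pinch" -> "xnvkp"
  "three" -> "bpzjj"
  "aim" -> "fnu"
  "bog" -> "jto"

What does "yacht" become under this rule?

gfkpb

The shift depends on letter class: consonant p→x is +8, but vowel i→n is +5. Two shifts are in play — +5 for a/e/i/o/u, +8 for every other letter.
For yacht: y(cons)+8=g, a(vowel)+5=f, c(cons)+8=k, h(cons)+8=p, t(cons)+8=b.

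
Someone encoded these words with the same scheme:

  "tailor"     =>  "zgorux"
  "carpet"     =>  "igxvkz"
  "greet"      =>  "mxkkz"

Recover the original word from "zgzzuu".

Compare letters: t→z is +6, a→g is +6, i→o is +6 — a constant shift. Every letter moves 6 places later in the alphabet, wrapping around z→a.
Reversing it on zgzzuu: z−6=t, g−6=a, z−6=t, z−6=t, u−6=o, u−6=o.

tattoo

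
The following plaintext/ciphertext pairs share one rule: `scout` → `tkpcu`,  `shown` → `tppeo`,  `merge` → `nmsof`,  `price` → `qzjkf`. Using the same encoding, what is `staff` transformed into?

Shifts by position in scout: pos 0: s→t (+1), pos 1: c→k (+8), pos 2: o→p (+1), pos 3: u→c (+8) — repeating every 2. It's a Vigenère-style cipher with numeric key [1,8]: position i shifts by key[i mod 2].
On staff: s+1=t, t+8=b, a+1=b, f+8=n, f+1=g.

tbbng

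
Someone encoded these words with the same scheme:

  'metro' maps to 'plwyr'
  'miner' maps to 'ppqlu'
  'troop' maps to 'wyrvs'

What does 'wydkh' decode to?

trade

Shifts by position in metro: pos 0: m→p (+3), pos 1: e→l (+7), pos 2: t→w (+3), pos 3: r→y (+7) — repeating every 2. The shifts repeat in a cycle of length 2: positions 0,1,… shift by +3, +7, then the pattern repeats.
Reversing it on wydkh: w−3=t, y−7=r, d−3=a, k−7=d, h−3=e.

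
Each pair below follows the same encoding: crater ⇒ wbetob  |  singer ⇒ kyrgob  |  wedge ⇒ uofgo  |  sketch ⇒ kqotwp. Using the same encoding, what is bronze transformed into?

nbarvo

Each letter's alphabet position (a=0..z=25) is mapped through 9·x+4 mod 26 — an affine cipher.
On bronze: b(1)→9·1+4≡13=n; r(17)→9·17+4≡1=b; o(14)→9·14+4≡0=a; n(13)→9·13+4≡17=r; z(25)→9·25+4≡21=v; e(4)→9·4+4≡14=o (all mod 26).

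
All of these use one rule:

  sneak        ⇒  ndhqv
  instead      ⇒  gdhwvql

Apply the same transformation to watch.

Two steps: reverse the string, then apply a Caesar shift of +3.
Applying it to watch: reverse → hctaw; then shift: h+3=k, c+3=f, t+3=w, a+3=d, w+3=z.

kfwdz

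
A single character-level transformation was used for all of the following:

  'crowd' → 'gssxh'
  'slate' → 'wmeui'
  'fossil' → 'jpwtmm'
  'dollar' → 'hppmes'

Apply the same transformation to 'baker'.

The shifts repeat in a cycle of length 2: positions 0,1,… shift by +4, +1, then the pattern repeats.
For baker: b+4=f, a+1=b, k+4=o, e+1=f, r+4=v.

fbofv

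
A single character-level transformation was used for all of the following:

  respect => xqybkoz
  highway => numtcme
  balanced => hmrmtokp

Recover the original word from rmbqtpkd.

Shifts by position in respect: pos 0: r→x (+6), pos 1: e→q (+12), pos 2: s→y (+6), pos 3: p→b (+12) — repeating every 2. A repeating key of period 2 is used — shifts +6, +12 over and over.
Decoding rmbqtpkd: r−6=l, m−12=a, b−6=v, q−12=e, t−6=n, p−12=d, k−6=e, d−12=r.

lavender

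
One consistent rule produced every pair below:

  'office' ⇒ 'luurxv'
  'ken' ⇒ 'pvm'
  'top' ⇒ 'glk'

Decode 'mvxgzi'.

nectar

Letters are reflected about the middle of the alphabet (position → 25−position): Atbash.
Undoing it on mvxgzi: m↔n, v↔e, x↔c, g↔t, z↔a, i↔r.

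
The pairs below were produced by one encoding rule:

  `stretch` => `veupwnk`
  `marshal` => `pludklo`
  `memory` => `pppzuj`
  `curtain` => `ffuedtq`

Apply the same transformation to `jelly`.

mpowb

Shifts by position in stretch: pos 0: s→v (+3), pos 1: t→e (+11), pos 2: r→u (+3), pos 3: e→p (+11) — repeating every 2. It's a Vigenère-style cipher with numeric key [3,11]: position i shifts by key[i mod 2].
Applying it to jelly: j+3=m, e+11=p, l+3=o, l+11=w, y+3=b.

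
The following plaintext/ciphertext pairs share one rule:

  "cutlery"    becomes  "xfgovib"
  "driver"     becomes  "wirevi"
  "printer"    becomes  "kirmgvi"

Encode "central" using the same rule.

Letters are reflected about the middle of the alphabet (position → 25−position): Atbash.
Applying it to central: c↔x, e↔v, n↔m, t↔g, r↔i, a↔z, l↔o.

xvmgizo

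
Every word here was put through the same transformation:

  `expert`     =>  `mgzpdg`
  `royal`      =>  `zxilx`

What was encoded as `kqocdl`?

cherry

In expert: e→m is +8, x→g is +9, p→z is +10, e→p is +11 — the shift increases by 1 each position. Each letter shifts forward by (position + 8), i.e. 8, 9, 10, … — the shift grows by one for each successive letter.
Decoding kqocdl: k−8=c, q−9=h, o−10=e, c−11=r, d−12=r, l−13=y.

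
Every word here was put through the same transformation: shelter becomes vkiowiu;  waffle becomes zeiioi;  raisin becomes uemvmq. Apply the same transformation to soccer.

Vowels shift forward by 4 and consonants shift forward by 3.
For soccer: s(cons)+3=v, o(vowel)+4=s, c(cons)+3=f, c(cons)+3=f, e(vowel)+4=i, r(cons)+3=u.

vsffiu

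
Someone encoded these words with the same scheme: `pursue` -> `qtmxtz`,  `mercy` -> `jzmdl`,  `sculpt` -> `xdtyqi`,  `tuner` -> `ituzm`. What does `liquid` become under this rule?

yrbtro

Treating letters as 0–25, the rule is x ↦ 11x + 7 (mod 26).
Applying it to liquid: l(11)→11·11+7≡24=y; i(8)→11·8+7≡17=r; q(16)→11·16+7≡1=b; u(20)→11·20+7≡19=t; i(8)→11·8+7≡17=r; d(3)→11·3+7≡14=o (all mod 26).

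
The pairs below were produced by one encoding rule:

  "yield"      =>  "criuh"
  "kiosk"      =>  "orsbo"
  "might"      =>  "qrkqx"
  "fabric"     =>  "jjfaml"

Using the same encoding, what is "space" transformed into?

Shifts by position in yield: pos 0: y→c (+4), pos 1: i→r (+9), pos 2: e→i (+4), pos 3: l→u (+9) — repeating every 2. It's a Vigenère-style cipher with numeric key [4,9]: position i shifts by key[i mod 2].
On space: s+4=w, p+9=y, a+4=e, c+9=l, e+4=i.

wyeli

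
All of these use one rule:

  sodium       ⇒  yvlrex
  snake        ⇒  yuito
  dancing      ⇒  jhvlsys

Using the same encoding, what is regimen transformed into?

Letter i (0-indexed) is shifted by i+6, so successive shifts are 6, 7, 8, ….
Applying it to regimen: r+6=x, e+7=l, g+8=o, i+9=r, m+10=w, e+11=p, n+12=z.

xlorwpz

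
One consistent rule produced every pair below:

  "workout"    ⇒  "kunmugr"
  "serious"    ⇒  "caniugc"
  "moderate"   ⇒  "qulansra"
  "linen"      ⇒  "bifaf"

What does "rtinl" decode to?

third

This is an affine cipher: with a=0,…,z=25, each position x becomes (15x+18) mod 26.
Decoding rtinl: r(17)→7·(17−18)≡19=t; t(19)→7·(19−18)≡7=h; i(8)→7·(8−18)≡8=i; n(13)→7·(13−18)≡17=r; l(11)→7·(11−18)≡3=d (all mod 26).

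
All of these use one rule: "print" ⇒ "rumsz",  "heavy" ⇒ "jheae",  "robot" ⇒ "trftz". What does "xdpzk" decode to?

value

Each letter shifts forward by (position + 2), i.e. 2, 3, 4, … — the shift grows by one for each successive letter.
Reversing it on xdpzk: x−2=v, d−3=a, p−4=l, z−5=u, k−6=e.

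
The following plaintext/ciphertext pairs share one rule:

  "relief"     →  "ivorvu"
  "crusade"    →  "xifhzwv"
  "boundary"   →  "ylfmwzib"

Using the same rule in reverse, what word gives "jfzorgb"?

Each pair mirrors across the alphabet (r↔i, e↔v, l↔o): positions sum to 25. Each letter is replaced by its mirror in the alphabet: a↔z, b↔y, c↔x, and so on (the Atbash cipher).
Decoding jfzorgb: j↔q, f↔u, z↔a, o↔l, r↔i, g↔t, b↔y.

quality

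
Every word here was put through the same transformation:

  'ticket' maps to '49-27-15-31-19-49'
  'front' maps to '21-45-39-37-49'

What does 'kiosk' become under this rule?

t(#20)→49 and i(#9)→27: differences scale by 2, so n = 2·pos + 9. The formula is n = 2×(alphabet index, a=1) + 9.
Applying it to kiosk: k=11→31, i=9→27, o=15→39, s=19→47, k=11→31.

31-27-39-47-31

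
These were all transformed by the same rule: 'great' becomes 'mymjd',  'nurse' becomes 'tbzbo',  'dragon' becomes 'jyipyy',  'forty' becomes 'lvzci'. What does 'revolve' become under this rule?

xldxvgq

The shift increases by 1 at each position, starting from +6: 6, 7, 8, ….
For revolve: r+6=x, e+7=l, v+8=d, o+9=x, l+10=v, v+11=g, e+12=q.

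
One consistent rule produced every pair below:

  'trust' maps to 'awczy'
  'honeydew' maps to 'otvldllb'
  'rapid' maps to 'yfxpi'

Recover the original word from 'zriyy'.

It's a Vigenère-style cipher with numeric key [7,5,8]: position i shifts by key[i mod 3].
Undoing it on zriyy: z−7=s, r−5=m, i−8=a, y−7=r, y−5=t.

smart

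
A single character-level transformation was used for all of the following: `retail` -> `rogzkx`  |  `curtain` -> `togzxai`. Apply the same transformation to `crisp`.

vyoxi

The output letters match the input read backwards, each shifted +6: retail reversed is liater. The word is reversed, then every letter is shifted forward by 6.
On crisp: reverse → psirc; then shift: p+6=v, s+6=y, i+6=o, r+6=x, c+6=i.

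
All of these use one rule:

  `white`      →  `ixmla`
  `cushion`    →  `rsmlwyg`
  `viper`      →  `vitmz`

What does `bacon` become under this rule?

rsgef

Read the word backwards and shift each letter +4.
Applying it to bacon: reverse → nocab; then shift: n+4=r, o+4=s, c+4=g, a+4=e, b+4=f.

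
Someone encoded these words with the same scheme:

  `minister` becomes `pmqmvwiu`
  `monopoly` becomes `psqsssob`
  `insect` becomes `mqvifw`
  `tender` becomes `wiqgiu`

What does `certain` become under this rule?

fiuwemq

Vowels shift forward by 4 and consonants shift forward by 3.
On certain: c(cons)+3=f, e(vowel)+4=i, r(cons)+3=u, t(cons)+3=w, a(vowel)+4=e, i(vowel)+4=m, n(cons)+3=q.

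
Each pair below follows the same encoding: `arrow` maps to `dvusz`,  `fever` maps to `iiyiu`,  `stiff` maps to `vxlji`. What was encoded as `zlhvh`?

Shifts by position in arrow: pos 0: a→d (+3), pos 1: r→v (+4), pos 2: r→u (+3), pos 3: o→s (+4) — repeating every 2. It's a Vigenère-style cipher with numeric key [3,4]: position i shifts by key[i mod 2].
Decoding zlhvh: z−3=w, l−4=h, h−3=e, v−4=r, h−3=e.

where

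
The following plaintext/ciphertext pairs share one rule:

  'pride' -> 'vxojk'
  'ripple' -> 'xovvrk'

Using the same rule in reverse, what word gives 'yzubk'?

stove

Compare letters: p→v is +6, r→x is +6, i→o is +6 — a constant shift. Every letter moves 6 places later in the alphabet, wrapping around z→a.
Reversing it on yzubk: y−6=s, z−6=t, u−6=o, b−6=v, k−6=e.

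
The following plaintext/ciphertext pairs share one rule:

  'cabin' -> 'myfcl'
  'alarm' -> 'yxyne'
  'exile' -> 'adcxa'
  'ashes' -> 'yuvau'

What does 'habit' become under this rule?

c(2)→m(12) and a(0)→y(24) fit y≡7x+24 (mod 26); the inverse of 7 mod 26 is 15. This is an affine cipher: with a=0,…,z=25, each position x becomes (7x+24) mod 26.
On habit: h(7)→7·7+24≡21=v; a(0)→7·0+24≡24=y; b(1)→7·1+24≡5=f; i(8)→7·8+24≡2=c; t(19)→7·19+24≡1=b (all mod 26).

vyfcb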